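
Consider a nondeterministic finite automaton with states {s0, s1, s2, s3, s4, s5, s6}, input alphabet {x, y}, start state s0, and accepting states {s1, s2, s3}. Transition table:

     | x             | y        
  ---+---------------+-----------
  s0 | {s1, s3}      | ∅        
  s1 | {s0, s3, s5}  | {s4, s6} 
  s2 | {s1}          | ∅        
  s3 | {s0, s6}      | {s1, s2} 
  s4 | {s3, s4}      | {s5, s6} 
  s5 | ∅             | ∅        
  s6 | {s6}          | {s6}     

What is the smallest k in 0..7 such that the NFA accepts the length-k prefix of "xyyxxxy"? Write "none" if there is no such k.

1

Start in {s0}.
Read 'x': s0→{s1, s3}; now {s1, s3}.
None of the earlier sets intersect F, but {s1, s3} does.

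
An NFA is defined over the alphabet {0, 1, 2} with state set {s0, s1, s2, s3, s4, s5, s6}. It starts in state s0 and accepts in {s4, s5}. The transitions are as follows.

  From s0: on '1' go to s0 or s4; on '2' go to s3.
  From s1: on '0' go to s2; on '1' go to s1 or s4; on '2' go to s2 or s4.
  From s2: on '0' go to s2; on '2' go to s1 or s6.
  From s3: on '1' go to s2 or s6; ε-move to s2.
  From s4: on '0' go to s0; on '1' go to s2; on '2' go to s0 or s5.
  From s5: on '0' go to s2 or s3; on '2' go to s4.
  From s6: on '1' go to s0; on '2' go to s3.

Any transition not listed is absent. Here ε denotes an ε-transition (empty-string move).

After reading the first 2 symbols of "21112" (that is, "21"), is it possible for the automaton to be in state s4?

No

Start in {s0}.
Read '2': {s0} → {s2, s3}.
Read '1': {s2, s3} → {s2, s6}.
State s4 is not in {s2, s6}.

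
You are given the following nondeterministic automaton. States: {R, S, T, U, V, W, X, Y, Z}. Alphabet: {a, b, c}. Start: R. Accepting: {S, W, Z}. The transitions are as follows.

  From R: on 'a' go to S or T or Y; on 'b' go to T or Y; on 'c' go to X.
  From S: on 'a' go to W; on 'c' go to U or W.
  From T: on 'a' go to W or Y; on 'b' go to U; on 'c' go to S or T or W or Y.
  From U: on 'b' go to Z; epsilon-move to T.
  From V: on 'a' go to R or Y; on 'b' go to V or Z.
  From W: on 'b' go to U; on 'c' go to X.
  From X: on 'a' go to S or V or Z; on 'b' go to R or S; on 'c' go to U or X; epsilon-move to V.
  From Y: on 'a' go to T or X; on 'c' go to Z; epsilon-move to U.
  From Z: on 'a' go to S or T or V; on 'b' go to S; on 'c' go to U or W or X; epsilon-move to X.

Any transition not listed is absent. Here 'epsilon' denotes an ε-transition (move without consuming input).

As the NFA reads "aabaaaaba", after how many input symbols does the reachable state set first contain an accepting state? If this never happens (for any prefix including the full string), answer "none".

1

Start in {R}.
Read 'a': R→{S, T, Y}; union {S, T, Y}; ε-closure = {S, T, U, Y}.
None of the earlier sets intersect F, but {S, T, U, Y} does.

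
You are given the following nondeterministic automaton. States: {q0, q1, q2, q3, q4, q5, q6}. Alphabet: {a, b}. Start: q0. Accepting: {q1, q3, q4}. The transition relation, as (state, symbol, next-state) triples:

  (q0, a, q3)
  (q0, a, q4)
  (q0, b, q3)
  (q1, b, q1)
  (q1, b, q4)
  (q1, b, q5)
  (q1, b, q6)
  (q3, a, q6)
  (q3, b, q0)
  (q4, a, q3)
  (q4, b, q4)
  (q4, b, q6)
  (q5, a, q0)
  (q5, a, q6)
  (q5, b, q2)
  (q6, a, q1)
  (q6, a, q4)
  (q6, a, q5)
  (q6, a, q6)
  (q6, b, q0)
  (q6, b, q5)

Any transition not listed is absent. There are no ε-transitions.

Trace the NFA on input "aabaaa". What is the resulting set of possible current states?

{q0, q1, q3, q4, q5, q6}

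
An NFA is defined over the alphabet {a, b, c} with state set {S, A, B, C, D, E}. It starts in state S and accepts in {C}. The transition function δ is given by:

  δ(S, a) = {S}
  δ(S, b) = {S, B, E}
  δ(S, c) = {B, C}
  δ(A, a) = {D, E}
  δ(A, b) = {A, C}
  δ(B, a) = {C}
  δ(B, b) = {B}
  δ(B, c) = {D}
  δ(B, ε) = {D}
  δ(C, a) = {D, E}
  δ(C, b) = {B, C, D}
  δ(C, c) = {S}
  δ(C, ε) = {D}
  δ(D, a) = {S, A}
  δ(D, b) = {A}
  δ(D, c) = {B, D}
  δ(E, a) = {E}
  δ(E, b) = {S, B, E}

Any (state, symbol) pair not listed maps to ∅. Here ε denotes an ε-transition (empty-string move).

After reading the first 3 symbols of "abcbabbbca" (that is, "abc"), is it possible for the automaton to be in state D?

Yes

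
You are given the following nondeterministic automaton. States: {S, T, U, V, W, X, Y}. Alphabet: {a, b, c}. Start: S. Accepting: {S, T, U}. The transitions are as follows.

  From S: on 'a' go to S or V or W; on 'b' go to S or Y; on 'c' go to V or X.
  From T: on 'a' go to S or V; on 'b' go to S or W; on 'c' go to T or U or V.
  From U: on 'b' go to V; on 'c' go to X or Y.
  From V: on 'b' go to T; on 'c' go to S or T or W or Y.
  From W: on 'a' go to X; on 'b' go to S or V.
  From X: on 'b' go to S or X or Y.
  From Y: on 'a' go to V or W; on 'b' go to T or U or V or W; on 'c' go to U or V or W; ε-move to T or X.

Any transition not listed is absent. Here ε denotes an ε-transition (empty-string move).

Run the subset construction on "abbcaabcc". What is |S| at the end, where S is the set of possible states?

7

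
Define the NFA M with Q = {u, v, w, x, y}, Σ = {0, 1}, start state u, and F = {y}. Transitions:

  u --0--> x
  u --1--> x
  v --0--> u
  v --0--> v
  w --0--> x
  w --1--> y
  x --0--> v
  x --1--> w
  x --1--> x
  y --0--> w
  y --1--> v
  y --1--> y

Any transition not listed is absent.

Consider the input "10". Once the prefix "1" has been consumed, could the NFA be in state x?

Start in {u}.
Read '1': {u} → {x}.
State x is in {x}.

Yes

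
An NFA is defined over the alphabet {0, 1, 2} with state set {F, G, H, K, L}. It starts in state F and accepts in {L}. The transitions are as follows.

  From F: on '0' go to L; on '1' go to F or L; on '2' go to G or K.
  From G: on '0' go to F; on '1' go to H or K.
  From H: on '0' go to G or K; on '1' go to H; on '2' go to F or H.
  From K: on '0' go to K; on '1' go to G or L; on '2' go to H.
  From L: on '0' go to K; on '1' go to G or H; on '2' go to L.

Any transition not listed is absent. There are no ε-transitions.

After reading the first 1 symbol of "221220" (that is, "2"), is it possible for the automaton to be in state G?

Yes

Start in {F}.
Read '2': F→{G, K}; now {G, K}.
State G is in {G, K}.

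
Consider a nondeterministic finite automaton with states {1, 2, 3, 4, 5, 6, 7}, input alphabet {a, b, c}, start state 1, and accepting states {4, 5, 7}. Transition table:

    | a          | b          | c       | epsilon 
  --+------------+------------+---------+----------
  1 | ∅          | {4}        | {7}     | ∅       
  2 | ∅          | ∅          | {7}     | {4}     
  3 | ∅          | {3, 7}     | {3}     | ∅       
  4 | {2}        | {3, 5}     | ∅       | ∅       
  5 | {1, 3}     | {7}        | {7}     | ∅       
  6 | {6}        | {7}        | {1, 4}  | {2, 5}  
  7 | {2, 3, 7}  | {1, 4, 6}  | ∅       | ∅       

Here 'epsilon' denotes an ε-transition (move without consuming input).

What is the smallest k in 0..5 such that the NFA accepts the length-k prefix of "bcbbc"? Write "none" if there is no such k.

Start in {1}.
Read 'b': 1→{4}; now {4}.
None of the earlier sets intersect F, but {4} does.

1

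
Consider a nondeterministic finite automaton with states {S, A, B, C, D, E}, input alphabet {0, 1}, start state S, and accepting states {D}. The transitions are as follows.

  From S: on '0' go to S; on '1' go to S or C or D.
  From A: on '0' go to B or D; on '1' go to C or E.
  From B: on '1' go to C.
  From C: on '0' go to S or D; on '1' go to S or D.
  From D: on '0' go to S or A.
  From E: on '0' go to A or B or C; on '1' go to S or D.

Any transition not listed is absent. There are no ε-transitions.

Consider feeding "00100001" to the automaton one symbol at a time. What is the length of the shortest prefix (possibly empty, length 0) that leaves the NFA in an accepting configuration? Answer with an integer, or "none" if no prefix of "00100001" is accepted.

3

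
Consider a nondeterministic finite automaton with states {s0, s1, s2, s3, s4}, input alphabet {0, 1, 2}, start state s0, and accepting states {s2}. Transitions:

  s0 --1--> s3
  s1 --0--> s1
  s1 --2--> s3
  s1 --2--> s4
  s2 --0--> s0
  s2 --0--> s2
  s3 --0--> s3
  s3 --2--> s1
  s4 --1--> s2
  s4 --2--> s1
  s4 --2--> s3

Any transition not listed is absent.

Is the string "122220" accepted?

No

Start in {s0}.
Read '1': {s0} → {s3}.
Read '2': {s3} → {s1}.
Read '2': {s1} → {s3, s4}.
Read '2': {s3, s4} → {s1, s3}.
Read '2': {s1, s3} → {s1, s3, s4}.
Read '0': {s1, s3, s4} → {s1, s3}.
The final set {s1, s3} contains no accepting state.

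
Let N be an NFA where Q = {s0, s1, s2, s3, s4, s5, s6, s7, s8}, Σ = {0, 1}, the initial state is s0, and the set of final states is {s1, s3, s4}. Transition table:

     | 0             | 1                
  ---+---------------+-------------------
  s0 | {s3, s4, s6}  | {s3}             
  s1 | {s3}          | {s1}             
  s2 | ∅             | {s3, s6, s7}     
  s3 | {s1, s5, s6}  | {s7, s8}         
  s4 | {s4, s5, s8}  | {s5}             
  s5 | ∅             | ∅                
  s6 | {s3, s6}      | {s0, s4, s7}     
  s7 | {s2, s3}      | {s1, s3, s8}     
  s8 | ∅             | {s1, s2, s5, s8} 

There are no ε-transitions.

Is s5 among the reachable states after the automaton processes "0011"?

Yes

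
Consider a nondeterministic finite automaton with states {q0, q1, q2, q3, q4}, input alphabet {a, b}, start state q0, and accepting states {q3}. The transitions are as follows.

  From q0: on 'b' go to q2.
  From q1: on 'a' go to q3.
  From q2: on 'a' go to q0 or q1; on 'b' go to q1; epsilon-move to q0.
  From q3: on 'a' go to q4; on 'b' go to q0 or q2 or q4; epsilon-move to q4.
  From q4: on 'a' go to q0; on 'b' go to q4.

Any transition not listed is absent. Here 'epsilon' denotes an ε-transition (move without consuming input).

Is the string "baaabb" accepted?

No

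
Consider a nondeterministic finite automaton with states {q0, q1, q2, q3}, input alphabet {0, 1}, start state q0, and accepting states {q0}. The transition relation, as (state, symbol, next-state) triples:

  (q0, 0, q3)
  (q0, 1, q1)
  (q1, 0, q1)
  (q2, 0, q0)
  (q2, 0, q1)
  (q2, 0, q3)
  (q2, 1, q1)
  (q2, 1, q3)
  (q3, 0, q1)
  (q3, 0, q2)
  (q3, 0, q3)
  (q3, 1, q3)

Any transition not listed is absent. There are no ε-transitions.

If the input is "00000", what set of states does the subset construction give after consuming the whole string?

Start in {q0}.
Read '0': {q0} → {q3}.
Read '0': {q3} → {q1, q2, q3}.
Read '0': {q1, q2, q3} → {q0, q1, q2, q3}.
Read '0': {q0, q1, q2, q3} → {q0, q1, q2, q3}.
Read '0': {q0, q1, q2, q3} → {q0, q1, q2, q3}.

{q0, q1, q2, q3}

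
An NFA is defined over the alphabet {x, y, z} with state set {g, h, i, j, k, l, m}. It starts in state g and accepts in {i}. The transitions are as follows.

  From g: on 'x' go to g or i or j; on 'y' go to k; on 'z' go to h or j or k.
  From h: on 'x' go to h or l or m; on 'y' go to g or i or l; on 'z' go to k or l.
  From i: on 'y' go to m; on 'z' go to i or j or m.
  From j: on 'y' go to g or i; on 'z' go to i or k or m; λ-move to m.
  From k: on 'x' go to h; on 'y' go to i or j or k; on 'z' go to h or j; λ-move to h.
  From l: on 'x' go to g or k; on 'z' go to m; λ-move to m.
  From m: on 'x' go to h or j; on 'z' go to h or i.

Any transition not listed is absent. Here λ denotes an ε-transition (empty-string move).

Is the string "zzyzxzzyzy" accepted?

Yes

Start in {g}.
Read 'z': {g} → {h, j, k, m}.
Read 'z': {h, j, k, m} → {h, i, j, k, l, m}.
Read 'y': {h, i, j, k, l, m} → {g, h, i, j, k, l, m}.
Read 'z': {g, h, i, j, k, l, m} → {h, i, j, k, l, m}.
Read 'x': {h, i, j, k, l, m} → {g, h, j, k, l, m}.
Read 'z': {g, h, j, k, l, m} → {h, i, j, k, l, m}.
Read 'z': {h, i, j, k, l, m} → {h, i, j, k, l, m}.
Read 'y': {h, i, j, k, l, m} → {g, h, i, j, k, l, m}.
Read 'z': {g, h, i, j, k, l, m} → {h, i, j, k, l, m}.
Read 'y': {h, i, j, k, l, m} → {g, h, i, j, k, l, m}.
The final set {g, h, i, j, k, l, m} contains the accepting state i.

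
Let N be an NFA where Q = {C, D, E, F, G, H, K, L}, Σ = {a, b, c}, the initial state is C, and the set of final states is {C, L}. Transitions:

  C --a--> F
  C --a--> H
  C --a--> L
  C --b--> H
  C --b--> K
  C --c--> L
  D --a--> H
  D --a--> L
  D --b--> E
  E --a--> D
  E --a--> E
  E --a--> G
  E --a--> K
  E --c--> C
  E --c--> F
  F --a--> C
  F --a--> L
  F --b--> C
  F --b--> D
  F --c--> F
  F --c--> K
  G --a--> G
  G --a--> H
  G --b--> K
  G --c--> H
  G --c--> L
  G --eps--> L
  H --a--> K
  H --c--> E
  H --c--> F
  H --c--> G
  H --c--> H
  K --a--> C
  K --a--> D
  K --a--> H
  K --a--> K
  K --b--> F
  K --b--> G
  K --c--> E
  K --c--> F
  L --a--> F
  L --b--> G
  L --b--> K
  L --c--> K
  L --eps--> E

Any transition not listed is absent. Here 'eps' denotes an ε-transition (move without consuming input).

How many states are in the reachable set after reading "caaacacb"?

8

Start in {C}.
Read 'c': {C} → {E, L}.
Read 'a': {E, L} → {D, E, F, G, K, L}.
Read 'a': {D, E, F, G, K, L} → {C, D, E, F, G, H, K, L}.
Read 'a': {C, D, E, F, G, H, K, L} → {C, D, E, F, G, H, K, L}.
Read 'c': {C, D, E, F, G, H, K, L} → {C, E, F, G, H, K, L}.
Read 'a': {C, E, F, G, H, K, L} → {C, D, E, F, G, H, K, L}.
Read 'c': {C, D, E, F, G, H, K, L} → {C, E, F, G, H, K, L}.
Read 'b': {C, E, F, G, H, K, L} → {C, D, E, F, G, H, K, L}.
That set has 8 states.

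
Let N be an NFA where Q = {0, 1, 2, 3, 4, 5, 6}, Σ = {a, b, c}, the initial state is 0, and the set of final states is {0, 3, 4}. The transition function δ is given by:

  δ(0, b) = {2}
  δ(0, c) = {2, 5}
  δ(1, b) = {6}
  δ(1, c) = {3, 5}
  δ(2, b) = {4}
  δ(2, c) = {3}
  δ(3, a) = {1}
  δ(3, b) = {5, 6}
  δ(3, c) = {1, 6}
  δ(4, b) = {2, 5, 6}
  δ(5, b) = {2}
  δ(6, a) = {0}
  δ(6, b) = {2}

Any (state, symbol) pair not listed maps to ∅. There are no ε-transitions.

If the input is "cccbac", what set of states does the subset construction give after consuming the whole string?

{2, 5}

Start in {0}.
Read 'c': {0} → {2, 5}.
Read 'c': {2, 5} → {3}.
Read 'c': {3} → {1, 6}.
Read 'b': {1, 6} → {2, 6}.
Read 'a': {2, 6} → {0}.
Read 'c': {0} → {2, 5}.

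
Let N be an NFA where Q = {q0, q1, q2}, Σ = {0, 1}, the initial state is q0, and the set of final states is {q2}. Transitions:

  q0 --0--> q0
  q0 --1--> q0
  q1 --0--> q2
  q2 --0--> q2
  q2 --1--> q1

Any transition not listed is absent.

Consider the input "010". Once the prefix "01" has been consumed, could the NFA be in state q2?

No

Start in {q0}.
Read '0': q0→{q0}; now {q0}.
Read '1': q0→{q0}; now {q0}.
State q2 is not in {q0}.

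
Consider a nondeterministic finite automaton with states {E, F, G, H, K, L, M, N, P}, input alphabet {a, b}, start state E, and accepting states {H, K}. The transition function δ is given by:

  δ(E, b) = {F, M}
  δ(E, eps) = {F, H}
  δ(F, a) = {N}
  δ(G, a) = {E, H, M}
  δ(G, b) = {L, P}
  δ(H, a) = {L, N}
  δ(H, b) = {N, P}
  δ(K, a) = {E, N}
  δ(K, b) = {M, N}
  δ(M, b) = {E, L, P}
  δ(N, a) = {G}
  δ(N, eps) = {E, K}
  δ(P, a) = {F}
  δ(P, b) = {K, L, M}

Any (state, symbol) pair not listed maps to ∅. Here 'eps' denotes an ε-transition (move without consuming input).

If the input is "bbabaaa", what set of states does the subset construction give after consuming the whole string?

Start: ε-closure({E}) = {E, F, H}.
Read 'b': E→{F, M}, F→∅, H→{N, P}; union {F, M, N, P}; ε-closure = {E, F, H, K, M, N, P}.
Read 'b': E→{F, M}, F→∅, H→{N, P}, K→{M, N}, M→{E, L, P}, N→∅, P→{K, L, M}; union {E, F, K, L, M, N, P}; ε-closure = {E, F, H, K, L, M, N, P}.
Read 'a': E→∅, F→{N}, H→{L, N}, K→{E, N}, L→∅, M→∅, N→{G}, P→{F}; union {E, F, G, L, N}; ε-closure = {E, F, G, H, K, L, N}.
Read 'b': E→{F, M}, F→∅, G→{L, P}, H→{N, P}, K→{M, N}, L→∅, N→∅; union {F, L, M, N, P}; ε-closure = {E, F, H, K, L, M, N, P}.
Read 'a': E→∅, F→{N}, H→{L, N}, K→{E, N}, L→∅, M→∅, N→{G}, P→{F}; union {E, F, G, L, N}; ε-closure = {E, F, G, H, K, L, N}.
Read 'a': E→∅, F→{N}, G→{E, H, M}, H→{L, N}, K→{E, N}, L→∅, N→{G}; union {E, G, H, L, M, N}; ε-closure = {E, F, G, H, K, L, M, N}.
Read 'a': E→∅, F→{N}, G→{E, H, M}, H→{L, N}, K→{E, N}, L→∅, M→∅, N→{G}; union {E, G, H, L, M, N}; ε-closure = {E, F, G, H, K, L, M, N}.

{E, F, G, H, K, L, M, N}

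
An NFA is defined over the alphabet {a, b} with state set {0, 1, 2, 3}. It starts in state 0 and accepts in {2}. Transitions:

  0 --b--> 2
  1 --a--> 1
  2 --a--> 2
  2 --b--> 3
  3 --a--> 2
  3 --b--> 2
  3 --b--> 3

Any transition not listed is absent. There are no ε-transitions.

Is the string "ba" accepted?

Yes

Start in {0}.
Read 'b': 0→{2}; now {2}.
Read 'a': 2→{2}; now {2}.
The final set {2} contains the accepting state 2.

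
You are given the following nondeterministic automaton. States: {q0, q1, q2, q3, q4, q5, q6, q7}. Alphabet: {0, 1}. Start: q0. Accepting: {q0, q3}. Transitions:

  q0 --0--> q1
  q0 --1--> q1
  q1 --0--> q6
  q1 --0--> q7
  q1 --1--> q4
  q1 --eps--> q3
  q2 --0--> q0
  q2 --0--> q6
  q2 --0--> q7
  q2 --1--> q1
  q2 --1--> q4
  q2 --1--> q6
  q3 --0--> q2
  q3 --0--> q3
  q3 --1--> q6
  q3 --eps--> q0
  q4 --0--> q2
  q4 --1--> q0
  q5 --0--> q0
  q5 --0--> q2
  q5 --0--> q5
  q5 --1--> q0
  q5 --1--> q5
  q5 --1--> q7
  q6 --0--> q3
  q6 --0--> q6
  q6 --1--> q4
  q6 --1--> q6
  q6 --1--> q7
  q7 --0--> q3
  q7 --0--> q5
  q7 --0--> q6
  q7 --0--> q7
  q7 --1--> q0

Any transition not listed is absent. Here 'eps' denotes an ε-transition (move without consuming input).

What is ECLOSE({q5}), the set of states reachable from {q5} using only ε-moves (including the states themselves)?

{q5}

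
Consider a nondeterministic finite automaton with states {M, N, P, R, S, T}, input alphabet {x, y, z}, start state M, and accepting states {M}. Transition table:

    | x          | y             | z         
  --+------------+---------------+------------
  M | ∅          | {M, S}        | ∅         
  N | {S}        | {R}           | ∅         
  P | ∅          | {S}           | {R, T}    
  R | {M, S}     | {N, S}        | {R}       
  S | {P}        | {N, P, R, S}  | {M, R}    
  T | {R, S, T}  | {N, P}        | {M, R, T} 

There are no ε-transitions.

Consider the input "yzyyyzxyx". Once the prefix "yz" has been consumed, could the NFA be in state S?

No

Start in {M}.
Read 'y': M→{M, S}; now {M, S}.
Read 'z': M→∅, S→{M, R}; now {M, R}.
State S is not in {M, R}.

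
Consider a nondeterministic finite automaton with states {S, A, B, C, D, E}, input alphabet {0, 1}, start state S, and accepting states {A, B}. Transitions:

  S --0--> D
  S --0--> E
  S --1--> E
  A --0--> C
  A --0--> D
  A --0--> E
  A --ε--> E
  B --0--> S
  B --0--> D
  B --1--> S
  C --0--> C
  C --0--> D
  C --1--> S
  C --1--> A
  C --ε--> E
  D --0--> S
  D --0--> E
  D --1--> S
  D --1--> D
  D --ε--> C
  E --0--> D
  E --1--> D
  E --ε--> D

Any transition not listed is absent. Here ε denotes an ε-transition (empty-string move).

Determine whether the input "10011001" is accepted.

Start in {S}.
Read '1': {S} → {C, D, E}.
Read '0': {C, D, E} → {S, C, D, E}.
Read '0': {S, C, D, E} → {S, C, D, E}.
Read '1': {S, C, D, E} → {S, A, C, D, E}.
Read '1': {S, A, C, D, E} → {S, A, C, D, E}.
Read '0': {S, A, C, D, E} → {S, C, D, E}.
Read '0': {S, C, D, E} → {S, C, D, E}.
Read '1': {S, C, D, E} → {S, A, C, D, E}.
The final set {S, A, C, D, E} contains the accepting state A.

Yes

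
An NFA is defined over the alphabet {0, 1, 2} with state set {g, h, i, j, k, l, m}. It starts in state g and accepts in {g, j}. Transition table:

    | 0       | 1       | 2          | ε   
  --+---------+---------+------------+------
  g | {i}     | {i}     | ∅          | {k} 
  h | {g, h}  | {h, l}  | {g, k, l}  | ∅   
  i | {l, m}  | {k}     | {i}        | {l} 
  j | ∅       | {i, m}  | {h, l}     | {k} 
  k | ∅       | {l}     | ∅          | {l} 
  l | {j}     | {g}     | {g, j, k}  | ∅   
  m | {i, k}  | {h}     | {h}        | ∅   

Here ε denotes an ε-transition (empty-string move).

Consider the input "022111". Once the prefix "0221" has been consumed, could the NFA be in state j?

Start: ε-closure({g}) = {g, k, l}.
Read '0': {g, k, l} → {i, j, k, l}.
Read '2': {i, j, k, l} → {g, h, i, j, k, l}.
Read '2': {g, h, i, j, k, l} → {g, h, i, j, k, l}.
Read '1': {g, h, i, j, k, l} → {g, h, i, k, l, m}.
State j is not in {g, h, i, k, l, m}.

No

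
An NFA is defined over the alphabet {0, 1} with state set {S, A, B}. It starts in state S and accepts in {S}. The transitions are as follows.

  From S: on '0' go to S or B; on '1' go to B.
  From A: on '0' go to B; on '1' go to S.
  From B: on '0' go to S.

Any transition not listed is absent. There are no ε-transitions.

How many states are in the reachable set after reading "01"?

Start in {S}.
Read '0': S→{S, B}; now {S, B}.
Read '1': S→{B}, B→∅; now {B}.
That set has 1 state.

1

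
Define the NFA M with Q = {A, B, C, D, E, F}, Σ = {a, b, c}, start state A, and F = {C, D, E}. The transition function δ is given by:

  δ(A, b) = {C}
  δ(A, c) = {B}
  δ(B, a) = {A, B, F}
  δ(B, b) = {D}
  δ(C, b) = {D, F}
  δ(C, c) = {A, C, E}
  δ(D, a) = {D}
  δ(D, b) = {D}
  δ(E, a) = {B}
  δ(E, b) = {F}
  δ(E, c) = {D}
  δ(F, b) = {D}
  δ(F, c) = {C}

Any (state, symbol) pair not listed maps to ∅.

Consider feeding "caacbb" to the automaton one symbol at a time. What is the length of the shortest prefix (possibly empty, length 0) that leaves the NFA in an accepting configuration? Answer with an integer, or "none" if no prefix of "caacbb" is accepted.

4

Start in {A}.
Read 'c': {A} → {B}.
Read 'a': {B} → {A, B, F}.
Read 'a': {A, B, F} → {A, B, F}.
Read 'c': {A, B, F} → {B, C}.
None of the earlier sets intersect F, but {B, C} does.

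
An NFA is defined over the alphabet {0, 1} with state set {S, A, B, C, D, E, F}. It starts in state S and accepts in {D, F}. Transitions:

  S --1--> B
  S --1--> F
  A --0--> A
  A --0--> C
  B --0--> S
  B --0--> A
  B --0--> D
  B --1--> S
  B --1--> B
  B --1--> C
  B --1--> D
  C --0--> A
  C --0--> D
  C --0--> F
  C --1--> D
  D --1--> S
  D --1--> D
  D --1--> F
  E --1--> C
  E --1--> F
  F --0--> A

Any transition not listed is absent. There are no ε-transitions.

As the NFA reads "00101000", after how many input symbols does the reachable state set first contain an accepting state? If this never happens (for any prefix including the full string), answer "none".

Start in {S}.
Read '0': S→∅; now ∅.
The set is empty and remains empty for the remaining 7 symbols.
No reachable set along the way intersects F.

none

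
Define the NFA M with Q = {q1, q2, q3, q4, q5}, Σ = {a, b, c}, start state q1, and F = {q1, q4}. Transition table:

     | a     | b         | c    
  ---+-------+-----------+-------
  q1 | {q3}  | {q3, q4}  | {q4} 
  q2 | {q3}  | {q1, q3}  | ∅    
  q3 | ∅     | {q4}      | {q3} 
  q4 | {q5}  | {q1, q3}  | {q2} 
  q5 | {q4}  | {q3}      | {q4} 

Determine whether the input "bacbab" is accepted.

Start in {q1}.
Read 'b': {q1} → {q3, q4}.
Read 'a': {q3, q4} → {q5}.
Read 'c': {q5} → {q4}.
Read 'b': {q4} → {q1, q3}.
Read 'a': {q1, q3} → {q3}.
Read 'b': {q3} → {q4}.
The final set {q4} contains the accepting state q4.

Yes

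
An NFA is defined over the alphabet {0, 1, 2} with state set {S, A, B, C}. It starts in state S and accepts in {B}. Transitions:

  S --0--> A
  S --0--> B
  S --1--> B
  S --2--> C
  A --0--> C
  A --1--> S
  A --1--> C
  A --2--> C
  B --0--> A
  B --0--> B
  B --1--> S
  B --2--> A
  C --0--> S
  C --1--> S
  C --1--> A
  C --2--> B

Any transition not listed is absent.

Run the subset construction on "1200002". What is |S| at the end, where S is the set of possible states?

3

Start in {S}.
Read '1': S→{B}; now {B}.
Read '2': B→{A}; now {A}.
Read '0': A→{C}; now {C}.
Read '0': C→{S}; now {S}.
Read '0': S→{A, B}; now {A, B}.
Read '0': A→{C}, B→{A, B}; now {A, B, C}.
Read '2': A→{C}, B→{A}, C→{B}; now {A, B, C}.
That set has 3 states.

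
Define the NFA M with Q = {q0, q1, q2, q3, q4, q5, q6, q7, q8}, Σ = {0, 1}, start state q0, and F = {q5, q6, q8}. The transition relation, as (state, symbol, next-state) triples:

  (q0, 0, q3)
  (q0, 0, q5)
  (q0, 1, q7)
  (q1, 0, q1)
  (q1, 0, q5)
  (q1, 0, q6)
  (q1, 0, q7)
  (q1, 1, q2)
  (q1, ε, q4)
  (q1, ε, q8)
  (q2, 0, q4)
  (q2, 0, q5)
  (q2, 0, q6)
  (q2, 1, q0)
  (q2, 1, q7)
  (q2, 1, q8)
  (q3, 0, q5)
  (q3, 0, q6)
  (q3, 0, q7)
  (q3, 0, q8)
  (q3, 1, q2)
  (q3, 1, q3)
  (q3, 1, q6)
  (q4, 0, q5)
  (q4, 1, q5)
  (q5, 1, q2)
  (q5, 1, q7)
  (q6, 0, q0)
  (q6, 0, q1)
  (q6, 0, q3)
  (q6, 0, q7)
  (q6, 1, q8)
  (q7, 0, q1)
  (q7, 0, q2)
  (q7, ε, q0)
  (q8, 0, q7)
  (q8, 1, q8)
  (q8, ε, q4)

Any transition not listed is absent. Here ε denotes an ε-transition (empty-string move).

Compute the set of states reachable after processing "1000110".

{q0, q1, q2, q3, q4, q5, q6, q7, q8}

Start in {q0}.
Read '1': q0→{q7}; union {q7}; ε-closure = {q0, q7}.
Read '0': q0→{q3, q5}, q7→{q1, q2}; union {q1, q2, q3, q5}; ε-closure = {q1, q2, q3, q4, q5, q8}.
Read '0': q1→{q1, q5, q6, q7}, q2→{q4, q5, q6}, q3→{q5, q6, q7, q8}, q4→{q5}, q5→∅, q8→{q7}; union {q1, q4, q5, q6, q7, q8}; ε-closure = {q0, q1, q4, q5, q6, q7, q8}.
Read '0': q0→{q3, q5}, q1→{q1, q5, q6, q7}, q4→{q5}, q5→∅, q6→{q0, q1, q3, q7}, q7→{q1, q2}, q8→{q7}; union {q0, q1, q2, q3, q5, q6, q7}; ε-closure = {q0, q1, q2, q3, q4, q5, q6, q7, q8}.
Read '1': q0→{q7}, q1→{q2}, q2→{q0, q7, q8}, q3→{q2, q3, q6}, q4→{q5}, q5→{q2, q7}, q6→{q8}, q7→∅, q8→{q8}; union {q0, q2, q3, q5, q6, q7, q8}; ε-closure = {q0, q2, q3, q4, q5, q6, q7, q8}.
Read '1': q0→{q7}, q2→{q0, q7, q8}, q3→{q2, q3, q6}, q4→{q5}, q5→{q2, q7}, q6→{q8}, q7→∅, q8→{q8}; union {q0, q2, q3, q5, q6, q7, q8}; ε-closure = {q0, q2, q3, q4, q5, q6, q7, q8}.
Read '0': q0→{q3, q5}, q2→{q4, q5, q6}, q3→{q5, q6, q7, q8}, q4→{q5}, q5→∅, q6→{q0, q1, q3, q7}, q7→{q1, q2}, q8→{q7}; now {q0, q1, q2, q3, q4, q5, q6, q7, q8}.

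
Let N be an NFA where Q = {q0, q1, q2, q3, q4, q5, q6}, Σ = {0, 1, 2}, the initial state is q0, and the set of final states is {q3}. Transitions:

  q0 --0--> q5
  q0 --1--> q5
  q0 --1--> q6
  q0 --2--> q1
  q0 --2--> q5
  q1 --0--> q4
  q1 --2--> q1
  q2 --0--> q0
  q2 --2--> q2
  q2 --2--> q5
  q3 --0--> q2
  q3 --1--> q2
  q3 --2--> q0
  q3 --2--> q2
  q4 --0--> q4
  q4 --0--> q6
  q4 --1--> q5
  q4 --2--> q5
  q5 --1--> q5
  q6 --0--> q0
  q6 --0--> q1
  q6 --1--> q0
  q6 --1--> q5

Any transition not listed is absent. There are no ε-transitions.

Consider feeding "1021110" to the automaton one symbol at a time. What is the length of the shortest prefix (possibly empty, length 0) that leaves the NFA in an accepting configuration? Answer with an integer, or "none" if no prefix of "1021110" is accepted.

none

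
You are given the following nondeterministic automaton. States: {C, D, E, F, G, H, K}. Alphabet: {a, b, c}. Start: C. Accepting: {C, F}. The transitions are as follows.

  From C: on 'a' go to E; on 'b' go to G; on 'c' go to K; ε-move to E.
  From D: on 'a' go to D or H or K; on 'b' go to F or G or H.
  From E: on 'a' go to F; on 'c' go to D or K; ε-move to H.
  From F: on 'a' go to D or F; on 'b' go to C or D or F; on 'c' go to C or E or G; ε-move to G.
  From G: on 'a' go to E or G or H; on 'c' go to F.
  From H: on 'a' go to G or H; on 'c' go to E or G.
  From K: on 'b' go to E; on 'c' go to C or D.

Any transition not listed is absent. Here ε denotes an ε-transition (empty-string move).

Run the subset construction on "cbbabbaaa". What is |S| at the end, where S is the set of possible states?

6

Start: ε-closure({C}) = {C, E, H}.
Read 'c': {C, E, H} → {D, E, G, H, K}.
Read 'b': {D, E, G, H, K} → {E, F, G, H}.
Read 'b': {E, F, G, H} → {C, D, E, F, G, H}.
Read 'a': {C, D, E, F, G, H} → {D, E, F, G, H, K}.
Read 'b': {D, E, F, G, H, K} → {C, D, E, F, G, H}.
Read 'b': {C, D, E, F, G, H} → {C, D, E, F, G, H}.
Read 'a': {C, D, E, F, G, H} → {D, E, F, G, H, K}.
Read 'a': {D, E, F, G, H, K} → {D, E, F, G, H, K}.
Read 'a': {D, E, F, G, H, K} → {D, E, F, G, H, K}.
That set has 6 states.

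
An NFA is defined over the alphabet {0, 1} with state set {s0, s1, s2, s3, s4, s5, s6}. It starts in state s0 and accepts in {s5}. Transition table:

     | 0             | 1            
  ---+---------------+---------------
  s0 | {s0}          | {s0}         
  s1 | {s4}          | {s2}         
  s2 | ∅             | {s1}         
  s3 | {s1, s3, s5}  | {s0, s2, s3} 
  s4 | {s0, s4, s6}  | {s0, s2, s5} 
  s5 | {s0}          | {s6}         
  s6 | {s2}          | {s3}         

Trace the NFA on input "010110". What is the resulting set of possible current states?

{s0}

Start in {s0}.
Read '0': s0→{s0}; now {s0}.
Read '1': s0→{s0}; now {s0}.
Read '0': s0→{s0}; now {s0}.
Read '1': s0→{s0}; now {s0}.
Read '1': s0→{s0}; now {s0}.
Read '0': s0→{s0}; now {s0}.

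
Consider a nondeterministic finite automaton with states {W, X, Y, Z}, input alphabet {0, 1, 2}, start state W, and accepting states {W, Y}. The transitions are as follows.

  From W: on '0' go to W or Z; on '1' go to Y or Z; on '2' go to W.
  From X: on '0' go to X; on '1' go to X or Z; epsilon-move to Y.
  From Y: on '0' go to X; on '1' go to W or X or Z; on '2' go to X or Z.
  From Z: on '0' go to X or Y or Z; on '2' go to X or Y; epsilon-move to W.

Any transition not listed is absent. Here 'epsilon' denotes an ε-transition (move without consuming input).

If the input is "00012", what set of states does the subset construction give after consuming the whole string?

{W, X, Y, Z}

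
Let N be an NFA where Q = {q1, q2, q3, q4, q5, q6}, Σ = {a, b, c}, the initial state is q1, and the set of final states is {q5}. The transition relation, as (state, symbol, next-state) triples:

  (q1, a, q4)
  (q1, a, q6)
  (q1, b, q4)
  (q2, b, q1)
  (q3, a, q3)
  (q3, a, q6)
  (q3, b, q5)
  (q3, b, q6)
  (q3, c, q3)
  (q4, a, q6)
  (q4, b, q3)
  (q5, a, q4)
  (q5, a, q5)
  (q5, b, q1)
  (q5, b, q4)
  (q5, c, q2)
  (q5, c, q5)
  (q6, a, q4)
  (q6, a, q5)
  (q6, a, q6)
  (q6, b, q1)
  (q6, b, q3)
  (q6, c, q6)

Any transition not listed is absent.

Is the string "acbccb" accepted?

Yes

Start in {q1}.
Read 'a': {q1} → {q4, q6}.
Read 'c': {q4, q6} → {q6}.
Read 'b': {q6} → {q1, q3}.
Read 'c': {q1, q3} → {q3}.
Read 'c': {q3} → {q3}.
Read 'b': {q3} → {q5, q6}.
The final set {q5, q6} contains the accepting state q5.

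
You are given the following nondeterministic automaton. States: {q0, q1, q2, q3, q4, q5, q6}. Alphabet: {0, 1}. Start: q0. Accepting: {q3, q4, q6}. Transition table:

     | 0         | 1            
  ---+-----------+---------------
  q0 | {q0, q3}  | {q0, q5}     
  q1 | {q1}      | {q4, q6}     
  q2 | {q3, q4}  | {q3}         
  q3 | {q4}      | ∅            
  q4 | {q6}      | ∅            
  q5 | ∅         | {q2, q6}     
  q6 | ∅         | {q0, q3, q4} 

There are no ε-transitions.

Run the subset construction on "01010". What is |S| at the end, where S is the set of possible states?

2

Start in {q0}.
Read '0': q0→{q0, q3}; now {q0, q3}.
Read '1': q0→{q0, q5}, q3→∅; now {q0, q5}.
Read '0': q0→{q0, q3}, q5→∅; now {q0, q3}.
Read '1': q0→{q0, q5}, q3→∅; now {q0, q5}.
Read '0': q0→{q0, q3}, q5→∅; now {q0, q3}.
That set has 2 states.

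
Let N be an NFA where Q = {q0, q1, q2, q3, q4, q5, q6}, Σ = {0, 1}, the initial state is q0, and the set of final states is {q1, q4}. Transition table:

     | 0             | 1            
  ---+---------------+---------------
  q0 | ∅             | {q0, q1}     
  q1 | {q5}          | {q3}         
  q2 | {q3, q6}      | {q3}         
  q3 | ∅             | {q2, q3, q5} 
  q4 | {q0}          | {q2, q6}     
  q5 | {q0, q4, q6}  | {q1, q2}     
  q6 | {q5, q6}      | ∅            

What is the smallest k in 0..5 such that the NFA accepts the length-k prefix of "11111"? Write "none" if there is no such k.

Start in {q0}.
Read '1': q0→{q0, q1}; now {q0, q1}.
None of the earlier sets intersect F, but {q0, q1} does.

1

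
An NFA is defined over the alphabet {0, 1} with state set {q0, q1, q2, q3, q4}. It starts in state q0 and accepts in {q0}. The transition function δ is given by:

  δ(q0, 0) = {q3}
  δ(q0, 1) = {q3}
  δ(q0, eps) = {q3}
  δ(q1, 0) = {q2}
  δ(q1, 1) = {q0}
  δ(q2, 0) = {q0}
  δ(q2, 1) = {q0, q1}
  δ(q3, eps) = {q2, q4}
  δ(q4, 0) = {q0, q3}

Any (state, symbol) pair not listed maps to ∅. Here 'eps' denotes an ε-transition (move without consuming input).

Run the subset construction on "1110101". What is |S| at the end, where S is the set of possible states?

Start: ε-closure({q0}) = {q0, q2, q3, q4}.
Read '1': {q0, q2, q3, q4} → {q0, q1, q2, q3, q4}.
Read '1': {q0, q1, q2, q3, q4} → {q0, q1, q2, q3, q4}.
Read '1': {q0, q1, q2, q3, q4} → {q0, q1, q2, q3, q4}.
Read '0': {q0, q1, q2, q3, q4} → {q0, q2, q3, q4}.
Read '1': {q0, q2, q3, q4} → {q0, q1, q2, q3, q4}.
Read '0': {q0, q1, q2, q3, q4} → {q0, q2, q3, q4}.
Read '1': {q0, q2, q3, q4} → {q0, q1, q2, q3, q4}.
That set has 5 states.

5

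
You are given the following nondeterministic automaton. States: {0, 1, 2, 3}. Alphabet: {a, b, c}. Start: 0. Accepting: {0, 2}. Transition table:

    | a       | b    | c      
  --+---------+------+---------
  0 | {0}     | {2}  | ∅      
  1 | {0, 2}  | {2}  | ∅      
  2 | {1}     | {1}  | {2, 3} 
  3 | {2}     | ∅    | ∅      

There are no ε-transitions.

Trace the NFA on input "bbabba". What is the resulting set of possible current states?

Start in {0}.
Read 'b': 0→{2}; now {2}.
Read 'b': 2→{1}; now {1}.
Read 'a': 1→{0, 2}; now {0, 2}.
Read 'b': 0→{2}, 2→{1}; now {1, 2}.
Read 'b': 1→{2}, 2→{1}; now {1, 2}.
Read 'a': 1→{0, 2}, 2→{1}; now {0, 1, 2}.

{0, 1, 2}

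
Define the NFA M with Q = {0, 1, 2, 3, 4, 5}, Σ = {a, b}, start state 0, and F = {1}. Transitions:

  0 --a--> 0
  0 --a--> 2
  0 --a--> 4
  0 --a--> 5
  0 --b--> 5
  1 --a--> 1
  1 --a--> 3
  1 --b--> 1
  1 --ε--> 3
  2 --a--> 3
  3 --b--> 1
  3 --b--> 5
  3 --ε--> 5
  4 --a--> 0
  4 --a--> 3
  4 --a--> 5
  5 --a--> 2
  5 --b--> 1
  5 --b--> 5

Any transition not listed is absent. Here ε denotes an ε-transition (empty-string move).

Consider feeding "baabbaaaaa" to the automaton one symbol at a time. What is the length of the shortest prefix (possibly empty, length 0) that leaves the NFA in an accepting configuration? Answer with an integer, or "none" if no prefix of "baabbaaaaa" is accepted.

Start in {0}.
Read 'b': 0→{5}; now {5}.
Read 'a': 5→{2}; now {2}.
Read 'a': 2→{3}; union {3}; ε-closure = {3, 5}.
Read 'b': 3→{1, 5}, 5→{1, 5}; union {1, 5}; ε-closure = {1, 3, 5}.
None of the earlier sets intersect F, but {1, 3, 5} does.

4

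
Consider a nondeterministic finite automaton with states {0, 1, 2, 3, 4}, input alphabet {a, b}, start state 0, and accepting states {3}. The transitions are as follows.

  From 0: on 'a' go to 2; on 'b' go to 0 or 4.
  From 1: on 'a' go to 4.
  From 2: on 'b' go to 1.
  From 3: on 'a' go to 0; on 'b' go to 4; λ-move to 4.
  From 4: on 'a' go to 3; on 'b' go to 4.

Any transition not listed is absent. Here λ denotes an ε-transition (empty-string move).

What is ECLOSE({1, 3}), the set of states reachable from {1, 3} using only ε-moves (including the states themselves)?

Begin with {1, 3}.
ε-move 3 → 4; add 4.

{1, 3, 4}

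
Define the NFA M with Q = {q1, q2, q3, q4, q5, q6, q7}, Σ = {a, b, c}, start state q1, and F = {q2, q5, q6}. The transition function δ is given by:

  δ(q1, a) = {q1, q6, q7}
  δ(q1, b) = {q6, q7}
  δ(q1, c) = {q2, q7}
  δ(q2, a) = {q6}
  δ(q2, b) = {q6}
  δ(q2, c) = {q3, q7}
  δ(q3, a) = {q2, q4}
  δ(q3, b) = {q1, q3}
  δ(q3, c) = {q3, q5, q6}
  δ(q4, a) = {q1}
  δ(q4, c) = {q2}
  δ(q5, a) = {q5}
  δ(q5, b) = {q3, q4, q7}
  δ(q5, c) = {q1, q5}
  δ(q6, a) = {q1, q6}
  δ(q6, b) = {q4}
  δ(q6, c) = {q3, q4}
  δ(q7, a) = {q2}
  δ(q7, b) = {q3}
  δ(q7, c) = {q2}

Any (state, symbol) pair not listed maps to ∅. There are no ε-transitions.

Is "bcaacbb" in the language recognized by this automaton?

Start in {q1}.
Read 'b': q1→{q6, q7}; now {q6, q7}.
Read 'c': q6→{q3, q4}, q7→{q2}; now {q2, q3, q4}.
Read 'a': q2→{q6}, q3→{q2, q4}, q4→{q1}; now {q1, q2, q4, q6}.
Read 'a': q1→{q1, q6, q7}, q2→{q6}, q4→{q1}, q6→{q1, q6}; now {q1, q6, q7}.
Read 'c': q1→{q2, q7}, q6→{q3, q4}, q7→{q2}; now {q2, q3, q4, q7}.
Read 'b': q2→{q6}, q3→{q1, q3}, q4→∅, q7→{q3}; now {q1, q3, q6}.
Read 'b': q1→{q6, q7}, q3→{q1, q3}, q6→{q4}; now {q1, q3, q4, q6, q7}.
The final set {q1, q3, q4, q6, q7} contains the accepting state q6.

Yes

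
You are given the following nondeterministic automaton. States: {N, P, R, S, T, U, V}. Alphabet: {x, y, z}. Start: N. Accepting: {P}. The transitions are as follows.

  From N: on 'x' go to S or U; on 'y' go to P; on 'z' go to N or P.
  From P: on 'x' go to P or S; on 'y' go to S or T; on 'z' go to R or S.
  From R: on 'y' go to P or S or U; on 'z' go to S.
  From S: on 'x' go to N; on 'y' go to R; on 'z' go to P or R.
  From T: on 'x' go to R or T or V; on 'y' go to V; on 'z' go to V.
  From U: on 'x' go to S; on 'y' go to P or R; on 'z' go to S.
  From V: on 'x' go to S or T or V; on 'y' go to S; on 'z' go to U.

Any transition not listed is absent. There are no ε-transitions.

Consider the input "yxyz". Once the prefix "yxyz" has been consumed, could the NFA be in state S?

Start in {N}.
Read 'y': {N} → {P}.
Read 'x': {P} → {P, S}.
Read 'y': {P, S} → {R, S, T}.
Read 'z': {R, S, T} → {P, R, S, V}.
State S is in {P, R, S, V}.

Yes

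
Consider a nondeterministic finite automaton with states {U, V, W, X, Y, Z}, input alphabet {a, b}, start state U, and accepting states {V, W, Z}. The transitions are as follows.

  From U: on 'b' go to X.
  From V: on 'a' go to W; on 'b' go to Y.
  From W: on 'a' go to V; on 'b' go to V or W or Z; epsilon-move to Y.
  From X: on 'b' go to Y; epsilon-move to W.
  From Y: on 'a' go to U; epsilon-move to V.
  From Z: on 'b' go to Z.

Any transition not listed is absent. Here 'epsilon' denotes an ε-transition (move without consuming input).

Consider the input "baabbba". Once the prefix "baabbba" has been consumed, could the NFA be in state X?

No

Start in {U}.
Read 'b': U→{X}; union {X}; ε-closure = {V, W, X, Y}.
Read 'a': V→{W}, W→{V}, X→∅, Y→{U}; union {U, V, W}; ε-closure = {U, V, W, Y}.
Read 'a': U→∅, V→{W}, W→{V}, Y→{U}; union {U, V, W}; ε-closure = {U, V, W, Y}.
Read 'b': U→{X}, V→{Y}, W→{V, W, Z}, Y→∅; now {V, W, X, Y, Z}.
Read 'b': V→{Y}, W→{V, W, Z}, X→{Y}, Y→∅, Z→{Z}; now {V, W, Y, Z}.
Read 'b': V→{Y}, W→{V, W, Z}, Y→∅, Z→{Z}; now {V, W, Y, Z}.
Read 'a': V→{W}, W→{V}, Y→{U}, Z→∅; union {U, V, W}; ε-closure = {U, V, W, Y}.
State X is not in {U, V, W, Y}.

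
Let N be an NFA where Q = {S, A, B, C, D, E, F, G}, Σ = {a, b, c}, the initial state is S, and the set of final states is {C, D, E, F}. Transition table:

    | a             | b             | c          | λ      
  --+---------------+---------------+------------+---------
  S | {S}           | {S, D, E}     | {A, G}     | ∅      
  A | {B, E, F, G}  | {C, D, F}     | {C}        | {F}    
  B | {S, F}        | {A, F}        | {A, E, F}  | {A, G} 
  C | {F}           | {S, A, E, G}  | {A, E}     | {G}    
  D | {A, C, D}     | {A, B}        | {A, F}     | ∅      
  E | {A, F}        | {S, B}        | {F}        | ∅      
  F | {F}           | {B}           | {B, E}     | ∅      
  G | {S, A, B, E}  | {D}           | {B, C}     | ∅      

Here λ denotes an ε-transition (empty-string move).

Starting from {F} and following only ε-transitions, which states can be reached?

Begin with {F}.
No ε-moves leave this set, so the closure equals the set itself.

{F}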